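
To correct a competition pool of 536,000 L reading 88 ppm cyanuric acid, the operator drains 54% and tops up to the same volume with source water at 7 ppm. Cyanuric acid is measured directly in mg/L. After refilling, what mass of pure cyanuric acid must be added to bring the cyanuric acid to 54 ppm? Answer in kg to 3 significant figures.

After draining 54% and refilling: 88 × 0.46 + 7 × 0.54 = 44.26 ppm.
Deficit to target: 54 − 44.26 = 9.74 mg/L.
Mass: 9.74 mg/L × 536,000 L = 5221 g cyanuric acid.

5.22 kg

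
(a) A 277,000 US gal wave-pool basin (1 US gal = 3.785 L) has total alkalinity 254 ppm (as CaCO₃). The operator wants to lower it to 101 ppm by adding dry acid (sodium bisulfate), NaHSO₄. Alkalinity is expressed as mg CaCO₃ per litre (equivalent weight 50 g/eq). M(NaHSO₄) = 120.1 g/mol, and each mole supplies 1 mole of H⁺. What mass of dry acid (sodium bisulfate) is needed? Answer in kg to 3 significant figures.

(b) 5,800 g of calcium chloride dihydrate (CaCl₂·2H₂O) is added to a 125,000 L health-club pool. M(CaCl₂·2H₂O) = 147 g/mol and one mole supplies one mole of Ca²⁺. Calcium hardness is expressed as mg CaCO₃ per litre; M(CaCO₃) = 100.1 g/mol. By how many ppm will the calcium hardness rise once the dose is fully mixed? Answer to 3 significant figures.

(a) 385 kg; (b) 31.6 ppm

(a) Volume: 277,000 US gal × 3.785 L/gal = 1,048,445 L.
(a) Alkalinity to neutralize: (254 − 101) = 153 mg/L as CaCO₃ × 1,048,445 L = 160,400 g as CaCO₃.
(a) Equivalents of H⁺ required: 160,400 ÷ 50 g/eq = 3208 eq = 3208 mol NaHSO₄.
(a) Mass of NaHSO₄: 3208 × 120.1 = 385,300 g.

(b) Moles of Ca²⁺: 5,800 g ÷ 147 g/mol = 39.46 mol.
(b) As CaCO₃: 39.46 mol × 100.1 g/mol = 3950 g.
(b) Rise: 3950 g / 125,000 L × 1000 = 31.6 mg/L.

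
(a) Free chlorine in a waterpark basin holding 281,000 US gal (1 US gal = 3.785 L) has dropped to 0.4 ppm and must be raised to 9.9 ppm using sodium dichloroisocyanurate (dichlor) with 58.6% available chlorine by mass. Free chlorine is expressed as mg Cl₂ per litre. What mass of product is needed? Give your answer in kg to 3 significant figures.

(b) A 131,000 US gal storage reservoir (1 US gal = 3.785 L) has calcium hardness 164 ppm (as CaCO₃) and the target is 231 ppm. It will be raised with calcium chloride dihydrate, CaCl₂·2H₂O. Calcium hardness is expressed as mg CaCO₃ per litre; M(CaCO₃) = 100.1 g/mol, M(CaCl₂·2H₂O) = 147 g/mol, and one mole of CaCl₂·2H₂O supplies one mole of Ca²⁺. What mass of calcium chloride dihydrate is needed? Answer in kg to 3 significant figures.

(a) 17.2 kg; (b) 48.8 kg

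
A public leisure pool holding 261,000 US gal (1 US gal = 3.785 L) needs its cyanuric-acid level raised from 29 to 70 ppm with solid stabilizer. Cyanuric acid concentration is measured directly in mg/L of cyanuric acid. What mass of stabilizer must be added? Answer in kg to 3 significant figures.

Volume: 261,000 US gal × 3.785 L/gal = 987,885 L.
CYA to add: (70 − 29) = 41 mg/L × 987,885 L = 40,500 g cyanuric acid.

40.5 kg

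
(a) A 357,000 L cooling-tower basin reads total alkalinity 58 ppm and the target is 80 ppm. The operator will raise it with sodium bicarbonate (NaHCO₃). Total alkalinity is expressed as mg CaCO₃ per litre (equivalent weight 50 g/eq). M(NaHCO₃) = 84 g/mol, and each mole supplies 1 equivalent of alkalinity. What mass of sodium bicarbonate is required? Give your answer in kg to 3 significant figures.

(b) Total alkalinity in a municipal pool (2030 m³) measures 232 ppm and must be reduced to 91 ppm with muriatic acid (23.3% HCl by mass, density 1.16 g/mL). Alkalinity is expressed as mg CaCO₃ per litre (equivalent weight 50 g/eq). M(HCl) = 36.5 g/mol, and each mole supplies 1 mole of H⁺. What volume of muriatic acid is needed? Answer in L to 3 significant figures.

(a) 13.2 kg; (b) 773 L

(a) Alkalinity to add: (80 − 58) = 22 mg/L as CaCO₃ × 357,000 L = 7854 g as CaCO₃.
(a) Equivalents: 7854 g ÷ 50 g/eq = 157.1 eq.
(a) NaHCO₃ supplies 1 eq per mole → 157.1 mol.
(a) Mass: 157.1 mol × 84 g/mol = 13,190 g.

(b) Volume: 2030 m³ = 2,030,000 L.
(b) Alkalinity to neutralize: (232 − 91) = 141 mg/L as CaCO₃ × 2,030,000 L = 286,200 g as CaCO₃.
(b) Equivalents of H⁺ required: 286,200 ÷ 50 g/eq = 5725 eq = 5725 mol HCl.
(b) Mass of HCl: 5725 × 36.5 = 208,900 g.
(b) Mass of 23.3% solution: 208,900 / 0.233 = 896,800 g.
(b) Volume: 896,800 g ÷ 1.16 g/mL = 773,100 mL.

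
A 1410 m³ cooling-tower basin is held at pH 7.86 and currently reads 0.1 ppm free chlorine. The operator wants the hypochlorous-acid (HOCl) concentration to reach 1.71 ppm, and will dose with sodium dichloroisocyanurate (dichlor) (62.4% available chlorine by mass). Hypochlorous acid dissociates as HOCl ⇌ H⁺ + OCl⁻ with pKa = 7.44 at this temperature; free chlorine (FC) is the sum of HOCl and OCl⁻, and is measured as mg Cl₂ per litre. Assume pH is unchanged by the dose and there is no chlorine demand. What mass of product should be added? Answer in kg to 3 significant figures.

Volume: 1410 m³ = 1,410,000 L.
[OCl⁻]/[HOCl] = 10^(pH − pKa) = 10^(7.86 − 7.44) = 2.63; fraction as HOCl = 1/(1 + 2.63) = 0.2755.
Free chlorine required for 1.71 ppm HOCl: 1.71 / 0.2755 = 6.208 ppm.
FC to add: 6.208 − 0.1 = 6.108 mg/L as Cl₂.
Cl₂ equivalent: 6.108 mg/L × 1,410,000 L = 8612 g.
Product at 62.4% available Cl: 8612 / 0.624 = 13,800 g.

13.8 kg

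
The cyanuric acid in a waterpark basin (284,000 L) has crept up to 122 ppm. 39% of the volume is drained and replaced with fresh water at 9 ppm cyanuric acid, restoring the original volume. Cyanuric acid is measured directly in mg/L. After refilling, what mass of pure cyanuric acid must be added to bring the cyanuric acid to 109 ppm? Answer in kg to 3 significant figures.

8.82 kg

After draining 39% and refilling: 122 × 0.61 + 9 × 0.39 = 77.93 ppm.
Deficit to target: 109 − 77.93 = 31.07 mg/L.
Mass: 31.07 mg/L × 284,000 L = 8824 g cyanuric acid.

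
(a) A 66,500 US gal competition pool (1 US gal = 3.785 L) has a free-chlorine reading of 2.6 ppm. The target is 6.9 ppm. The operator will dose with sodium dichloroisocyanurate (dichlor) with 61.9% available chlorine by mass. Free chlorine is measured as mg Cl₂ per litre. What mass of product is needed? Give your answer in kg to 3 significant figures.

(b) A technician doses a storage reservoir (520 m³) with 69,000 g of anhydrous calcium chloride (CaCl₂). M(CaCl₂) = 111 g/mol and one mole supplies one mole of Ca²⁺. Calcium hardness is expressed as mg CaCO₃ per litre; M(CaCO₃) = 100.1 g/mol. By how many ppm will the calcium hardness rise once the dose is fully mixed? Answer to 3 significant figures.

(a) 1.75 kg; (b) 120 ppm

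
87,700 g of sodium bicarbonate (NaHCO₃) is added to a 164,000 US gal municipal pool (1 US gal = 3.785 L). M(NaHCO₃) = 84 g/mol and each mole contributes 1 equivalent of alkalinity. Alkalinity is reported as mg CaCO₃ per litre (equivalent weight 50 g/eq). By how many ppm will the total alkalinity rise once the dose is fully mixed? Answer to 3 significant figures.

Volume: 164,000 US gal × 3.785 L/gal = 620,740 L.
Moles of NaHCO₃: 87,700 g ÷ 84 g/mol = 1044 mol → 1044 eq of alkalinity.
As CaCO₃: 1044 eq × 50 g/eq = 52,200 g.
Rise: 52,200 g / 620,740 L × 1000 = 84.1 mg/L.

84.1 ppm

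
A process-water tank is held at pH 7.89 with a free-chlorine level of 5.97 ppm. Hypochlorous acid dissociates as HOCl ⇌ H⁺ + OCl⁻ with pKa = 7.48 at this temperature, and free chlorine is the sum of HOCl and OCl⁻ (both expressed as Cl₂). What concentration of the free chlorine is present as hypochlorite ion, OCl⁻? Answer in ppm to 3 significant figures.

[OCl⁻]/[HOCl] = 10^(pH − pKa) = 10^(7.89 − 7.48) = 10^0.41 = 2.57.
Fraction as HOCl = 1 / (1 + 2.57) = 0.2801.
OCl⁻ = (1 − 0.2801) × 5.97 ppm = 4.298 ppm.

4.30 ppm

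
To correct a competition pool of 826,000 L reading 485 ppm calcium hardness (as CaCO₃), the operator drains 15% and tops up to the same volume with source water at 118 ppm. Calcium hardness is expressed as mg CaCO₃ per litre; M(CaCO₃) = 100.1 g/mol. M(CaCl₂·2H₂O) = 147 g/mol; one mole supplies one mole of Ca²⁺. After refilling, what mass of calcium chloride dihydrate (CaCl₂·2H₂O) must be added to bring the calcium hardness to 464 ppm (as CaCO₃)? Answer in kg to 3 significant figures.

41.3 kg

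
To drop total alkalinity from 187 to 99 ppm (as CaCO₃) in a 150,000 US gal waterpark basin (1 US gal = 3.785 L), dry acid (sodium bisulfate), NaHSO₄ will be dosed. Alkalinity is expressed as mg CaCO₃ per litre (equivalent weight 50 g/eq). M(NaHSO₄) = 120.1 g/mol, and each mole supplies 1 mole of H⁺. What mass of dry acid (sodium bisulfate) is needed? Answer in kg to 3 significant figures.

Volume: 150,000 US gal × 3.785 L/gal = 567,750 L.
Alkalinity to neutralize: (187 − 99) = 88 mg/L as CaCO₃ × 567,750 L = 49,960 g as CaCO₃.
Equivalents of H⁺ required: 49,960 ÷ 50 g/eq = 999.2 eq = 999.2 mol NaHSO₄.
Mass of NaHSO₄: 999.2 × 120.1 = 120,000 g.

120 kg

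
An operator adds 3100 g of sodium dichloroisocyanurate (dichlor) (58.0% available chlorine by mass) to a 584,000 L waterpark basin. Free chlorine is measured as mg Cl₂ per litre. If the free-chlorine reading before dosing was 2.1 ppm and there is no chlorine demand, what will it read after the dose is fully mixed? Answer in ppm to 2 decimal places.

5.18 ppm

Available chlorine delivered: 3100 g × 0.58 = 1798 g as Cl₂.
Concentration rise: 1798 g / 584,000 L = 3.079 mg/L = 3.08 ppm.
Final FC: 2.1 + 3.08 = 5.18 ppm.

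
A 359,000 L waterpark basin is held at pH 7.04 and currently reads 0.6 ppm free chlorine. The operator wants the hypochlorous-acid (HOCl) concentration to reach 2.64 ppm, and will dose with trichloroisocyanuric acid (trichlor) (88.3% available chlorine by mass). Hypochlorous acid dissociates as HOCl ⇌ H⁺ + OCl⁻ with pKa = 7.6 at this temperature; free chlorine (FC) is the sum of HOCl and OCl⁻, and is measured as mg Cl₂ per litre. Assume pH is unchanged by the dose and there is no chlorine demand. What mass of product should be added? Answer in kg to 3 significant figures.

[OCl⁻]/[HOCl] = 10^(pH − pKa) = 10^(7.04 − 7.6) = 0.2754; fraction as HOCl = 1/(1 + 0.2754) = 0.7841.
Free chlorine required for 2.64 ppm HOCl: 2.64 / 0.7841 = 3.367 ppm.
FC to add: 3.367 − 0.6 = 2.767 mg/L as Cl₂.
Cl₂ equivalent: 2.767 mg/L × 359,000 L = 993.4 g.
Product at 88.3% available Cl: 993.4 / 0.883 = 1125 g.

1.13 kg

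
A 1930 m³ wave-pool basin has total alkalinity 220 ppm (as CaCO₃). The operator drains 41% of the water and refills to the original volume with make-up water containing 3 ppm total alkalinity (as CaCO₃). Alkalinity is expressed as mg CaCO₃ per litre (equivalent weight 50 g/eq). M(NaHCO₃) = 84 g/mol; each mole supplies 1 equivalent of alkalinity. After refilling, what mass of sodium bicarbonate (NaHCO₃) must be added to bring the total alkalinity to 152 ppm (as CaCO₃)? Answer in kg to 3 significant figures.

68.0 kg

Volume: 1930 m³ = 1,930,000 L.
After draining 41% and refilling: 220 × 0.59 + 3 × 0.41 = 131.03 ppm.
Deficit to target: 152 − 131.03 = 20.97 mg/L.
As CaCO₃: 20.97 mg/L × 1,930,000 L = 40,470 g; ÷ 50 g/eq ÷ 1 = 809.4 mol NaHCO₃.
Mass: 809.4 × 84 = 67,990 g.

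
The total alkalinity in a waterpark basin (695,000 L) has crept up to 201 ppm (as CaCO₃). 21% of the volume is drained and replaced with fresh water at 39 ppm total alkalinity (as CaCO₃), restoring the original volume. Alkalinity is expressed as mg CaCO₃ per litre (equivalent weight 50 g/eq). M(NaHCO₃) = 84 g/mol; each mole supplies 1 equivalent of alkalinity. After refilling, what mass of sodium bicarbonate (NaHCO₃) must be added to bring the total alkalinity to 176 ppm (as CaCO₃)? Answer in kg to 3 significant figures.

10.5 kg

After draining 21% and refilling: 201 × 0.79 + 39 × 0.21 = 166.98 ppm.
Deficit to target: 176 − 166.98 = 9.02 mg/L.
As CaCO₃: 9.02 mg/L × 695,000 L = 6269 g; ÷ 50 g/eq ÷ 1 = 125.4 mol NaHCO₃.
Mass: 125.4 × 84 = 10,530 g.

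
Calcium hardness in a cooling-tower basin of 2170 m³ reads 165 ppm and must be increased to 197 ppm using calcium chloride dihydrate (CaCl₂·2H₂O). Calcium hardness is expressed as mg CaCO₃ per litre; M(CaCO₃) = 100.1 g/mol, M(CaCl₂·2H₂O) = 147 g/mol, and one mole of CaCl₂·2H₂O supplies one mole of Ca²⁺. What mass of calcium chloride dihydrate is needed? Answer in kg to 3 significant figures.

102 kg

Volume: 2170 m³ = 2,170,000 L.
Hardness to add: (197 − 165) = 32 mg/L as CaCO₃ × 2,170,000 L = 69,440 g as CaCO₃.
Moles of Ca²⁺ (1 mol Ca²⁺ ≡ 1 mol CaCO₃): 69,440 / 100.1 g/mol = 693.7 mol.
Mass of CaCl₂·2H₂O: 693.7 × 147 = 102,000 g.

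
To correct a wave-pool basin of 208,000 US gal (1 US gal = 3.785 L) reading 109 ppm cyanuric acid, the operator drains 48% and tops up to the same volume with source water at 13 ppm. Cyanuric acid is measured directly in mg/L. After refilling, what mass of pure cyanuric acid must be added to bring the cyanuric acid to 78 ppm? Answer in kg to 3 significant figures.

11.9 kg

Volume: 208,000 US gal × 3.785 L/gal = 787,280 L.
After draining 48% and refilling: 109 × 0.52 + 13 × 0.48 = 62.92 ppm.
Deficit to target: 78 − 62.92 = 15.08 mg/L.
Mass: 15.08 mg/L × 787,280 L = 11,870 g cyanuric acid.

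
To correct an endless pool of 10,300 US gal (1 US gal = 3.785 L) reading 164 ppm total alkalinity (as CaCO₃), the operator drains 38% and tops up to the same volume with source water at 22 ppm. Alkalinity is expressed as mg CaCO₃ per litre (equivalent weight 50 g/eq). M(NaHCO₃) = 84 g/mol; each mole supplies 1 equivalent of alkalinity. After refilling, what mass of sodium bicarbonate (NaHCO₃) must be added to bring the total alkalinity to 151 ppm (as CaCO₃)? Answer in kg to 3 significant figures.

2.68 kg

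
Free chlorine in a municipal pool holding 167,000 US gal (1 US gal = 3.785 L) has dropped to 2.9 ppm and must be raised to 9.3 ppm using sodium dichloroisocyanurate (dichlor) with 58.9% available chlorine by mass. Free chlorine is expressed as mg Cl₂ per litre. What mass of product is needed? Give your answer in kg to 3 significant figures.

6.87 kg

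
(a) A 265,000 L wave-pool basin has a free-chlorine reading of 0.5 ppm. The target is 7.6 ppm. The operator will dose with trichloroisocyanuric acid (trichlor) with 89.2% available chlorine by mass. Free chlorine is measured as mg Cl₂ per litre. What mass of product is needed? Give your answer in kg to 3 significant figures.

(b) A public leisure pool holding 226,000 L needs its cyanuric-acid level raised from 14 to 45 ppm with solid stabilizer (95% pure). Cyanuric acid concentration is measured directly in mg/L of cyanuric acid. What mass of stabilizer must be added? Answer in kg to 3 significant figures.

(a) Chlorine deficit: 7.6 − 0.5 = 7.1 ppm = 7.1 mg/L as Cl₂.
(a) Cl₂ equivalent needed: 7.1 mg/L × 265,000 L = 1,882,000 mg = 1882 g.
(a) Product at 89.2% available chlorine: 1882 / 0.892 = 2109 g.

(b) CYA to add: (45 − 14) = 31 mg/L × 226,000 L = 7006 g cyanuric acid.
(b) At 95% purity: 7006 / 0.95 = 7375 g product.

(a) 2.11 kg; (b) 7.37 kg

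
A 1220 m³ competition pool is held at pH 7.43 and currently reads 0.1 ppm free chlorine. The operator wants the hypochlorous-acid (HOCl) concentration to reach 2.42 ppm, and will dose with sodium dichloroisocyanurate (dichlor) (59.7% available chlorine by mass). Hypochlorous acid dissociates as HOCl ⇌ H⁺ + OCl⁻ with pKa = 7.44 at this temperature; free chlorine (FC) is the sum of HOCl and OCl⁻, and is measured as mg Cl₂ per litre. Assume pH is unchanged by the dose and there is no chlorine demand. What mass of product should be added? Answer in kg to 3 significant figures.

9.57 kg

Volume: 1220 m³ = 1,220,000 L.
[OCl⁻]/[HOCl] = 10^(pH − pKa) = 10^(7.43 − 7.44) = 0.9772; fraction as HOCl = 1/(1 + 0.9772) = 0.5058.
Free chlorine required for 2.42 ppm HOCl: 2.42 / 0.5058 = 4.785 ppm.
FC to add: 4.785 − 0.1 = 4.685 mg/L as Cl₂.
Cl₂ equivalent: 4.685 mg/L × 1,220,000 L = 5716 g.
Product at 59.7% available Cl: 5716 / 0.597 = 9574 g.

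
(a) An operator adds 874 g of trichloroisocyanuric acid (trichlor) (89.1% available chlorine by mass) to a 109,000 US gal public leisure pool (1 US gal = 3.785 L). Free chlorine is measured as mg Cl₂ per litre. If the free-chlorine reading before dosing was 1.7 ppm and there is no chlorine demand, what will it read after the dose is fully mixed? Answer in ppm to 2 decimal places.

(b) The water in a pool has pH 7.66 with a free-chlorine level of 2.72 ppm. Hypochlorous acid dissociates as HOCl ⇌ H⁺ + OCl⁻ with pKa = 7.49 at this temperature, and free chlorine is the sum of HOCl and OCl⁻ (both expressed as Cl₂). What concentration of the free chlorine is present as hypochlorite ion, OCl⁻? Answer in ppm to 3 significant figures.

(a) 3.59 ppm; (b) 1.62 ppm

(a) Volume: 109,000 US gal × 3.785 L/gal = 412,565 L.
(a) Available chlorine delivered: 874 g × 0.891 = 778.7 g as Cl₂.
(a) Concentration rise: 778.7 g / 412,565 L = 1.888 mg/L = 1.89 ppm.
(a) Final FC: 1.7 + 1.89 = 3.59 ppm.

(b) [OCl⁻]/[HOCl] = 10^(pH − pKa) = 10^(7.66 − 7.49) = 10^0.17 = 1.479.
(b) Fraction as HOCl = 1 / (1 + 1.479) = 0.4034.
(b) OCl⁻ = (1 − 0.4034) × 2.72 ppm = 1.623 ppm.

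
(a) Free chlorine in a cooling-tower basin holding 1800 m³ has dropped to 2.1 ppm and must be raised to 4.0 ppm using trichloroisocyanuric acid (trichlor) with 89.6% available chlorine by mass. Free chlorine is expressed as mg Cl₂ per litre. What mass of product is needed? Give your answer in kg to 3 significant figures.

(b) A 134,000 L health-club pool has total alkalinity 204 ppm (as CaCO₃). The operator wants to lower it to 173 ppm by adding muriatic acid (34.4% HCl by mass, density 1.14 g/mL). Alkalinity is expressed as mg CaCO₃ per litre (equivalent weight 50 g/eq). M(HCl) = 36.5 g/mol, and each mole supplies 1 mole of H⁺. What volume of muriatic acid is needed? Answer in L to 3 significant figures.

(a) Volume: 1800 m³ = 1,800,000 L.
(a) Chlorine deficit: 4.0 − 2.1 = 1.9 ppm = 1.9 mg/L as Cl₂.
(a) Cl₂ equivalent needed: 1.9 mg/L × 1,800,000 L = 3,420,000 mg = 3420 g.
(a) Product at 89.6% available chlorine: 3420 / 0.896 = 3817 g.

(b) Alkalinity to neutralize: (204 − 173) = 31 mg/L as CaCO₃ × 134,000 L = 4154 g as CaCO₃.
(b) Equivalents of H⁺ required: 4154 ÷ 50 g/eq = 83.08 eq = 83.08 mol HCl.
(b) Mass of HCl: 83.08 × 36.5 = 3032 g.
(b) Mass of 34.4% solution: 3032 / 0.344 = 8815 g.
(b) Volume: 8815 g ÷ 1.14 g/mL = 7733 mL.

(a) 3.82 kg; (b) 7.73 L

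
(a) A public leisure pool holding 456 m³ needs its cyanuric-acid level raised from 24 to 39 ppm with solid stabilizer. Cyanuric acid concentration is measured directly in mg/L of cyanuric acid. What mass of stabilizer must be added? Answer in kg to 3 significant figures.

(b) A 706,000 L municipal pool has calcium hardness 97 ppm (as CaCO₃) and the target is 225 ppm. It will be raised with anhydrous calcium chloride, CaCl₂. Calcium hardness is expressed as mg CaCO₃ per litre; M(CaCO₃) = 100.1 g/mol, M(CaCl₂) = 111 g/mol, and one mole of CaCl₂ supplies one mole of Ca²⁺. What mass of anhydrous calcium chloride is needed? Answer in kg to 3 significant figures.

(a) 6.84 kg; (b) 100 kg

(a) Volume: 456 m³ = 456,000 L.
(a) CYA to add: (39 − 24) = 15 mg/L × 456,000 L = 6840 g cyanuric acid.

(b) Hardness to add: (225 − 97) = 128 mg/L as CaCO₃ × 706,000 L = 90,370 g as CaCO₃.
(b) Moles of Ca²⁺ (1 mol Ca²⁺ ≡ 1 mol CaCO₃): 90,370 / 100.1 g/mol = 902.8 mol.
(b) Mass of CaCl₂: 902.8 × 111 = 100,200 g.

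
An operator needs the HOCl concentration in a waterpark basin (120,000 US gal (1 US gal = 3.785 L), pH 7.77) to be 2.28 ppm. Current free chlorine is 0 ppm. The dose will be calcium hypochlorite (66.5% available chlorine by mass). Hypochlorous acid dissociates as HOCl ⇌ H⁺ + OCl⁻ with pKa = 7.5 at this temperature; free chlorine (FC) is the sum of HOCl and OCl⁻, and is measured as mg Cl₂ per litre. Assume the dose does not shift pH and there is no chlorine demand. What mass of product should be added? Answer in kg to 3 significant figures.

Volume: 120,000 US gal × 3.785 L/gal = 454,200 L.
[OCl⁻]/[HOCl] = 10^(pH − pKa) = 10^(7.77 − 7.5) = 1.862; fraction as HOCl = 1/(1 + 1.862) = 0.3494.
Free chlorine required for 2.28 ppm HOCl: 2.28 / 0.3494 = 6.526 ppm.
FC to add: 6.526 − 0 = 6.526 mg/L as Cl₂.
Cl₂ equivalent: 6.526 mg/L × 454,200 L = 2964 g.
Product at 66.5% available Cl: 2964 / 0.665 = 4457 g.

4.46 kg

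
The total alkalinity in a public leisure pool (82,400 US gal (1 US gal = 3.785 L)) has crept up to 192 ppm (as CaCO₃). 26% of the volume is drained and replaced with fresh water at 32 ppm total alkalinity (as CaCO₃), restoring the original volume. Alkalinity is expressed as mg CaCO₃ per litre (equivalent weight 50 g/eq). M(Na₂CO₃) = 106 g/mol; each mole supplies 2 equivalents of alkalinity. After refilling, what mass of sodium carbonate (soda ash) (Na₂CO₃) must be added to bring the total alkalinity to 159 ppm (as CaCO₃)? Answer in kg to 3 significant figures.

2.84 kg

Volume: 82,400 US gal × 3.785 L/gal = 311,884 L.
After draining 26% and refilling: 192 × 0.74 + 32 × 0.26 = 150.4 ppm.
Deficit to target: 159 − 150.4 = 8.6 mg/L.
As CaCO₃: 8.6 mg/L × 311,884 L = 2682 g; ÷ 50 g/eq ÷ 2 = 26.82 mol Na₂CO₃.
Mass: 26.82 × 106 = 2843 g.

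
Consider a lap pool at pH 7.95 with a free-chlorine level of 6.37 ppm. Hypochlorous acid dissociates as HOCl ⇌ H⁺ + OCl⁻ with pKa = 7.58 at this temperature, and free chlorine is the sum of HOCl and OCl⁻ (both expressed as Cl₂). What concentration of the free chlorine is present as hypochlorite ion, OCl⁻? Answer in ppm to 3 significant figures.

[OCl⁻]/[HOCl] = 10^(pH − pKa) = 10^(7.95 − 7.58) = 10^0.37 = 2.344.
Fraction as HOCl = 1 / (1 + 2.344) = 0.299.
OCl⁻ = (1 − 0.299) × 6.37 ppm = 4.465 ppm.

4.47 ppm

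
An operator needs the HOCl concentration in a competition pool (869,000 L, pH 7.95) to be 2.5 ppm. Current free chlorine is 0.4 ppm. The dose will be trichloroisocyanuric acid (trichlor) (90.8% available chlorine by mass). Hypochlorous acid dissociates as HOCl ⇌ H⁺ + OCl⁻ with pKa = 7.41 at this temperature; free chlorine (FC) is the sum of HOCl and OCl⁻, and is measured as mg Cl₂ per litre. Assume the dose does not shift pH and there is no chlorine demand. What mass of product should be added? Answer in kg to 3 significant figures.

10.3 kg

[OCl⁻]/[HOCl] = 10^(pH − pKa) = 10^(7.95 − 7.41) = 3.467; fraction as HOCl = 1/(1 + 3.467) = 0.2238.
Free chlorine required for 2.5 ppm HOCl: 2.5 / 0.2238 = 11.17 ppm.
FC to add: 11.17 − 0.4 = 10.77 mg/L as Cl₂.
Cl₂ equivalent: 10.77 mg/L × 869,000 L = 9358 g.
Product at 90.8% available Cl: 9358 / 0.908 = 10,310 g.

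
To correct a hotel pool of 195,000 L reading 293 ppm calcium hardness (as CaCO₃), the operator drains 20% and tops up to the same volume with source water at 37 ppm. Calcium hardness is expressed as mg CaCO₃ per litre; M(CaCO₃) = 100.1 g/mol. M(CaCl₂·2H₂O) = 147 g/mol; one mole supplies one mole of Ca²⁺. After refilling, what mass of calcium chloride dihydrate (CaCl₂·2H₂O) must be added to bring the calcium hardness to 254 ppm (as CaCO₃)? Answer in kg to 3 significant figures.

3.49 kg

After draining 20% and refilling: 293 × 0.80 + 37 × 0.20 = 241.8 ppm.
Deficit to target: 254 − 241.8 = 12.2 mg/L.
As CaCO₃: 12.2 mg/L × 195,000 L = 2379 g; ÷ 100.1 = 23.77 mol Ca²⁺.
Mass: 23.77 × 147 = 3494 g.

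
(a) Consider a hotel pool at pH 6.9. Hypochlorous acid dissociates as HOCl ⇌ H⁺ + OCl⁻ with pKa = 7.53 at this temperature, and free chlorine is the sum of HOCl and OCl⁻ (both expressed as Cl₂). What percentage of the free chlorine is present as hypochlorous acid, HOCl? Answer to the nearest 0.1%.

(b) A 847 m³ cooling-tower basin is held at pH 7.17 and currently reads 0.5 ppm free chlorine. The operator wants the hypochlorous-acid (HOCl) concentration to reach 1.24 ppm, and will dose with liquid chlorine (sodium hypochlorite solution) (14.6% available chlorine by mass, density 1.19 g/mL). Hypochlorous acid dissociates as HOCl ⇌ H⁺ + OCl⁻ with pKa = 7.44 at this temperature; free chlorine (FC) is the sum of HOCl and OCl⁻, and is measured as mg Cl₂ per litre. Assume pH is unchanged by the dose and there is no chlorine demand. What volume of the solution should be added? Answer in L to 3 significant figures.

(a) 81.0%; (b) 6.85 L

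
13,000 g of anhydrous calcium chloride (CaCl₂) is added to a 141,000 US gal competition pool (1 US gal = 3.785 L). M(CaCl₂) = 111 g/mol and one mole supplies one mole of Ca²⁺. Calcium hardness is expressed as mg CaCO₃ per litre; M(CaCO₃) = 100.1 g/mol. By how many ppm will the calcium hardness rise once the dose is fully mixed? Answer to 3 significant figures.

Volume: 141,000 US gal × 3.785 L/gal = 533,685 L.
Moles of Ca²⁺: 13,000 g ÷ 111 g/mol = 117.1 mol.
As CaCO₃: 117.1 mol × 100.1 g/mol = 11,720 g.
Rise: 11,720 g / 533,685 L × 1000 = 21.97 mg/L.

22.0 ppm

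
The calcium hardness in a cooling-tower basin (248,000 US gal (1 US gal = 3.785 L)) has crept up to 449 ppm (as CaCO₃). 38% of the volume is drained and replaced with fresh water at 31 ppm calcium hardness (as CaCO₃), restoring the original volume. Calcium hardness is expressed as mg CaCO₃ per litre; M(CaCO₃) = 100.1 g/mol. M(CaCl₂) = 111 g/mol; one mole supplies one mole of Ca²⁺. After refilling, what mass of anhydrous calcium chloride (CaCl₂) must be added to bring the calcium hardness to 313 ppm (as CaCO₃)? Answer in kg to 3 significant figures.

23.8 kg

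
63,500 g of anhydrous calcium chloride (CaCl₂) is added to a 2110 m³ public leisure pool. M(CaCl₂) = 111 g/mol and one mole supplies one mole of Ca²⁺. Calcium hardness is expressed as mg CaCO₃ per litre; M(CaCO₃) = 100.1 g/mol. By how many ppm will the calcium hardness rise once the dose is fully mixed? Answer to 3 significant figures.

Volume: 2110 m³ = 2,110,000 L.
Moles of Ca²⁺: 63,500 g ÷ 111 g/mol = 572.1 mol.
As CaCO₃: 572.1 mol × 100.1 g/mol = 57,260 g.
Rise: 57,260 g / 2,110,000 L × 1000 = 27.14 mg/L.

27.1 ppm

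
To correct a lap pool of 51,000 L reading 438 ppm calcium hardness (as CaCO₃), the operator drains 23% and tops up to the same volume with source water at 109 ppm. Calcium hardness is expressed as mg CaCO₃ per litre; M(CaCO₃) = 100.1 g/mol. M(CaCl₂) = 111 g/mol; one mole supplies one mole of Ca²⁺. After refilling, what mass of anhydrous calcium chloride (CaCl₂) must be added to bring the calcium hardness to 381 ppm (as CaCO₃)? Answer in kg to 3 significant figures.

After draining 23% and refilling: 438 × 0.77 + 109 × 0.23 = 362.33 ppm.
Deficit to target: 381 − 362.33 = 18.67 mg/L.
As CaCO₃: 18.67 mg/L × 51,000 L = 952.2 g; ÷ 100.1 = 9.512 mol Ca²⁺.
Mass: 9.512 × 111 = 1056 g.

1.06 kg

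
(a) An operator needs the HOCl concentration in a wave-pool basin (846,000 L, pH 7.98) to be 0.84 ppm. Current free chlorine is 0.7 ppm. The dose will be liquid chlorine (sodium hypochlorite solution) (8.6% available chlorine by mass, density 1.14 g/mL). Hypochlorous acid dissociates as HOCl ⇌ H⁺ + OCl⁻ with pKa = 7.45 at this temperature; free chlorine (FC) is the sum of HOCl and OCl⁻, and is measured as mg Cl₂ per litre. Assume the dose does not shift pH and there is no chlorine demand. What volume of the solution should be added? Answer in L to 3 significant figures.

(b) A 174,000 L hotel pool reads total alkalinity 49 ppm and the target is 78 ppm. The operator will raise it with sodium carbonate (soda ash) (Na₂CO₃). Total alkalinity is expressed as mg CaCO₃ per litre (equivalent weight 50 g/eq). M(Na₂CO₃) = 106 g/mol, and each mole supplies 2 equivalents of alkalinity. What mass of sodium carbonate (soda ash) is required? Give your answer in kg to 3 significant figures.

(a) 25.8 L; (b) 5.35 kg

(a) [OCl⁻]/[HOCl] = 10^(pH − pKa) = 10^(7.98 − 7.45) = 3.388; fraction as HOCl = 1/(1 + 3.388) = 0.2279.
(a) Free chlorine required for 0.84 ppm HOCl: 0.84 / 0.2279 = 3.686 ppm.
(a) FC to add: 3.686 − 0.7 = 2.986 mg/L as Cl₂.
(a) Cl₂ equivalent: 2.986 mg/L × 846,000 L = 2526 g.
(a) Product at 8.6% available Cl: 2526 / 0.086 = 29,380 g.
(a) Volume: 29,380 g ÷ 1.14 g/mL = 25,770 mL.

(b) Alkalinity to add: (78 − 49) = 29 mg/L as CaCO₃ × 174,000 L = 5046 g as CaCO₃.
(b) Equivalents: 5046 g ÷ 50 g/eq = 100.9 eq.
(b) Each mole of Na₂CO₃ supplies 2 eq, so 100.9 / 2 = 50.46 mol.
(b) Mass: 50.46 mol × 106 g/mol = 5349 g.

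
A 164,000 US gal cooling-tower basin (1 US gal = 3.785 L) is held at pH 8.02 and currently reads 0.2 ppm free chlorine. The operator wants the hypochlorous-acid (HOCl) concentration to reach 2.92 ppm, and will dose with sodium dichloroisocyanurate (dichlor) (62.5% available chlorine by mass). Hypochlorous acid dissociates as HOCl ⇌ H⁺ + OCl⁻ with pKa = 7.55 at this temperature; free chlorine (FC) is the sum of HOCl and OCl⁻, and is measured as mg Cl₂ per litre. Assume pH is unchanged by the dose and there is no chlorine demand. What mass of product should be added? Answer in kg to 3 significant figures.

11.3 kg

Volume: 164,000 US gal × 3.785 L/gal = 620,740 L.
[OCl⁻]/[HOCl] = 10^(pH − pKa) = 10^(8.02 − 7.55) = 2.951; fraction as HOCl = 1/(1 + 2.951) = 0.2531.
Free chlorine required for 2.92 ppm HOCl: 2.92 / 0.2531 = 11.54 ppm.
FC to add: 11.54 − 0.2 = 11.34 mg/L as Cl₂.
Cl₂ equivalent: 11.34 mg/L × 620,740 L = 7038 g.
Product at 62.5% available Cl: 7038 / 0.625 = 11,260 g.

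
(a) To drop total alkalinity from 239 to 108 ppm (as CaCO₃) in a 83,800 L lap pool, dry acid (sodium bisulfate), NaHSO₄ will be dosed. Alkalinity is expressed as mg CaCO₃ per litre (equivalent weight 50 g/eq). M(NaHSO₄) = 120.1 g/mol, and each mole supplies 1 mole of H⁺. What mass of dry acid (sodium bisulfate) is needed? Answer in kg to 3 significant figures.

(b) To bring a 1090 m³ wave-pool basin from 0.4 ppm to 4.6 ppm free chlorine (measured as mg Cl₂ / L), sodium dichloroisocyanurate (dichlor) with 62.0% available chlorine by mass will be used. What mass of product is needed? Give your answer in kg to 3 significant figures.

(a) 26.4 kg; (b) 7.38 kg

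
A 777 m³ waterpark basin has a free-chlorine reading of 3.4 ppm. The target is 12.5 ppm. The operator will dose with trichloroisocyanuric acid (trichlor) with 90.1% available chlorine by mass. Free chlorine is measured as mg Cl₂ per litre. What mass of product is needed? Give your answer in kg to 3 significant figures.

7.85 kg

Volume: 777 m³ = 777,000 L.
Chlorine deficit: 12.5 − 3.4 = 9.1 ppm = 9.1 mg/L as Cl₂.
Cl₂ equivalent needed: 9.1 mg/L × 777,000 L = 7,071,000 mg = 7071 g.
Product at 90.1% available chlorine: 7071 / 0.901 = 7848 g.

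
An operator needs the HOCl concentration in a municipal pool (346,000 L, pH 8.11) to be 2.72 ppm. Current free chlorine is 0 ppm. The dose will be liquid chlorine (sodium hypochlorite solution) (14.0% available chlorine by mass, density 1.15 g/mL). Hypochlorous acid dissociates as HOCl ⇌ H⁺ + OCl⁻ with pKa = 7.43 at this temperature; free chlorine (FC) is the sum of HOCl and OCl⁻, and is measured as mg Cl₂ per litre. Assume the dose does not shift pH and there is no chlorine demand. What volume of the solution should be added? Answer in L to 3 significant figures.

33.8 L

[OCl⁻]/[HOCl] = 10^(pH − pKa) = 10^(8.11 − 7.43) = 4.786; fraction as HOCl = 1/(1 + 4.786) = 0.1728.
Free chlorine required for 2.72 ppm HOCl: 2.72 / 0.1728 = 15.74 ppm.
FC to add: 15.74 − 0 = 15.74 mg/L as Cl₂.
Cl₂ equivalent: 15.74 mg/L × 346,000 L = 5446 g.
Product at 14.0% available Cl: 5446 / 0.14 = 38,900 g.
Volume: 38,900 g ÷ 1.15 g/mL = 33,820 mL.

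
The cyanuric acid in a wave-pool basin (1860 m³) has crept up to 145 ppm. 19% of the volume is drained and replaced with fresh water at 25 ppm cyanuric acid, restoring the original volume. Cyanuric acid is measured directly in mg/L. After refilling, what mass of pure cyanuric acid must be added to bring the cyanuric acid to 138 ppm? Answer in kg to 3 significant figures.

Volume: 1860 m³ = 1,860,000 L.
After draining 19% and refilling: 145 × 0.81 + 25 × 0.19 = 122.2 ppm.
Deficit to target: 138 − 122.2 = 15.8 mg/L.
Mass: 15.8 mg/L × 1,860,000 L = 29,390 g cyanuric acid.

29.4 kg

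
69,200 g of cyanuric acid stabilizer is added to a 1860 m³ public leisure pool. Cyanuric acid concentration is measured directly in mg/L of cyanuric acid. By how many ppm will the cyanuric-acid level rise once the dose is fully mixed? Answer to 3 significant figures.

37.2 ppm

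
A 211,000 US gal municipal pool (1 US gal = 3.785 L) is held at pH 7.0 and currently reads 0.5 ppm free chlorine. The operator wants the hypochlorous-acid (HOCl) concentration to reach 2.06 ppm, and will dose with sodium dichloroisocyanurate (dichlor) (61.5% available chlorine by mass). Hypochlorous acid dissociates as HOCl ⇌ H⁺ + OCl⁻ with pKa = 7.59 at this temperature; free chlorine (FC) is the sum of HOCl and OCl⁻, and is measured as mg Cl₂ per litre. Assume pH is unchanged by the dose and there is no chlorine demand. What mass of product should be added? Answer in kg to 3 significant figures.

Volume: 211,000 US gal × 3.785 L/gal = 798,635 L.
[OCl⁻]/[HOCl] = 10^(pH − pKa) = 10^(7.0 − 7.59) = 0.257; fraction as HOCl = 1/(1 + 0.257) = 0.7955.
Free chlorine required for 2.06 ppm HOCl: 2.06 / 0.7955 = 2.59 ppm.
FC to add: 2.59 − 0.5 = 2.09 mg/L as Cl₂.
Cl₂ equivalent: 2.09 mg/L × 798,635 L = 1669 g.
Product at 61.5% available Cl: 1669 / 0.615 = 2713 g.

2.71 kg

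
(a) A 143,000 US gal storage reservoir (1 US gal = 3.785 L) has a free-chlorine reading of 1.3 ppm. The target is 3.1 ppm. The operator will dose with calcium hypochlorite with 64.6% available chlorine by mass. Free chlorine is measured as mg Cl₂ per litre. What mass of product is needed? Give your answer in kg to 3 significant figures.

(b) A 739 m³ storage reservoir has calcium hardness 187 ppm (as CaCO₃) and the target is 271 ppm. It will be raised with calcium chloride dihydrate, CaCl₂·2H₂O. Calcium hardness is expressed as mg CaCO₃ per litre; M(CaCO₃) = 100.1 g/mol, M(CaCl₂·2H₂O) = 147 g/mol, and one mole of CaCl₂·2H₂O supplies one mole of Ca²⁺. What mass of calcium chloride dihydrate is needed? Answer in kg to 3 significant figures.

(a) 1.51 kg; (b) 91.2 kg

(a) Volume: 143,000 US gal × 3.785 L/gal = 541,255 L.
(a) Chlorine deficit: 3.1 − 1.3 = 1.8 ppm = 1.8 mg/L as Cl₂.
(a) Cl₂ equivalent needed: 1.8 mg/L × 541,255 L = 974,300 mg = 974.3 g.
(a) Product at 64.6% available chlorine: 974.3 / 0.646 = 1508 g.

(b) Volume: 739 m³ = 739,000 L.
(b) Hardness to add: (271 − 187) = 84 mg/L as CaCO₃ × 739,000 L = 62,080 g as CaCO₃.
(b) Moles of Ca²⁺ (1 mol Ca²⁺ ≡ 1 mol CaCO₃): 62,080 / 100.1 g/mol = 620.1 mol.
(b) Mass of CaCl₂·2H₂O: 620.1 × 147 = 91,160 g.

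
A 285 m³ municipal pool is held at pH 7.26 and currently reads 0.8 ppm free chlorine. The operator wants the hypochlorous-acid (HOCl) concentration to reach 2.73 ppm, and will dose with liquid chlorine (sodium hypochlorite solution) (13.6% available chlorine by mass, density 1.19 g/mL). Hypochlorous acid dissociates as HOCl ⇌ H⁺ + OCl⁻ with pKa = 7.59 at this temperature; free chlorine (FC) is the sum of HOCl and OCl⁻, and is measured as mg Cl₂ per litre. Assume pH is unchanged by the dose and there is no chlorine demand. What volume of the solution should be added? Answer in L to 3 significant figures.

5.65 L

Volume: 285 m³ = 285,000 L.
[OCl⁻]/[HOCl] = 10^(pH − pKa) = 10^(7.26 − 7.59) = 0.4677; fraction as HOCl = 1/(1 + 0.4677) = 0.6813.
Free chlorine required for 2.73 ppm HOCl: 2.73 / 0.6813 = 4.007 ppm.
FC to add: 4.007 − 0.8 = 3.207 mg/L as Cl₂.
Cl₂ equivalent: 3.207 mg/L × 285,000 L = 914 g.
Product at 13.6% available Cl: 914 / 0.136 = 6720 g.
Volume: 6720 g ÷ 1.19 g/mL = 5647 mL.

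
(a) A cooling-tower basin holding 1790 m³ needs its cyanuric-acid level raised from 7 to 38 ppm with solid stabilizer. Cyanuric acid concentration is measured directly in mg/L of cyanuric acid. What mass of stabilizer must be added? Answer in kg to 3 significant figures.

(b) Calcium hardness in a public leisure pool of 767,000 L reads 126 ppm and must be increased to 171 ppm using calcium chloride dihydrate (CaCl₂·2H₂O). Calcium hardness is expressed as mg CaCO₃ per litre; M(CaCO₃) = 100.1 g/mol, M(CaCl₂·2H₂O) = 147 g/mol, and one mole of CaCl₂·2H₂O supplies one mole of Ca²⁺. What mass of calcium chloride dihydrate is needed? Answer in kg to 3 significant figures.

(a) 55.5 kg; (b) 50.7 kg

(a) Volume: 1790 m³ = 1,790,000 L.
(a) CYA to add: (38 − 7) = 31 mg/L × 1,790,000 L = 55,490 g cyanuric acid.

(b) Hardness to add: (171 − 126) = 45 mg/L as CaCO₃ × 767,000 L = 34,520 g as CaCO₃.
(b) Moles of Ca²⁺ (1 mol Ca²⁺ ≡ 1 mol CaCO₃): 34,520 / 100.1 g/mol = 344.8 mol.
(b) Mass of CaCl₂·2H₂O: 344.8 × 147 = 50,690 g.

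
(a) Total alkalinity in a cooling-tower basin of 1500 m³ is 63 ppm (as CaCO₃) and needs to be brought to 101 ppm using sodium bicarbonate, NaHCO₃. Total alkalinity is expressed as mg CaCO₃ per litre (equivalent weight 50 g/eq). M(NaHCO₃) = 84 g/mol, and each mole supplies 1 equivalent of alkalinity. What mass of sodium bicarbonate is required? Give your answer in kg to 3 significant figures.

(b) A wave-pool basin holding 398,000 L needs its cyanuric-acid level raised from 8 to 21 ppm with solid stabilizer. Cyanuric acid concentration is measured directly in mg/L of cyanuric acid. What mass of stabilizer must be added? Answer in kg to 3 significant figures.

(a) Volume: 1500 m³ = 1,500,000 L.
(a) Alkalinity to add: (101 − 63) = 38 mg/L as CaCO₃ × 1,500,000 L = 57,000 g as CaCO₃.
(a) Equivalents: 57,000 g ÷ 50 g/eq = 1140 eq.
(a) NaHCO₃ supplies 1 eq per mole → 1140 mol.
(a) Mass: 1140 mol × 84 g/mol = 95,760 g.

(b) CYA to add: (21 − 8) = 13 mg/L × 398,000 L = 5174 g cyanuric acid.

(a) 95.8 kg; (b) 5.17 kg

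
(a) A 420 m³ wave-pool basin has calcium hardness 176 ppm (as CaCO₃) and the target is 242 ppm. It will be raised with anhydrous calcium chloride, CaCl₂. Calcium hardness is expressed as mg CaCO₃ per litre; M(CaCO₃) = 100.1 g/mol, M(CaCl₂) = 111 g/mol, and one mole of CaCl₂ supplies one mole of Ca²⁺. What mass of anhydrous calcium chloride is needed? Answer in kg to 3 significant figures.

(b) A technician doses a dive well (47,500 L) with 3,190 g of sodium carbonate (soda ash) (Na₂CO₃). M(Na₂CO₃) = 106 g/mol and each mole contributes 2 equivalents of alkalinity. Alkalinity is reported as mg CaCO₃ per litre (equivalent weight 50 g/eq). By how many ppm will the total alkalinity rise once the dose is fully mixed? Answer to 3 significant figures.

(a) 30.7 kg; (b) 63.4 ppm

(a) Volume: 420 m³ = 420,000 L.
(a) Hardness to add: (242 − 176) = 66 mg/L as CaCO₃ × 420,000 L = 27,720 g as CaCO₃.
(a) Moles of Ca²⁺ (1 mol Ca²⁺ ≡ 1 mol CaCO₃): 27,720 / 100.1 g/mol = 276.9 mol.
(a) Mass of CaCl₂: 276.9 × 111 = 30,740 g.

(b) Moles of Na₂CO₃: 3,190 g ÷ 106 g/mol = 30.09 mol → 60.19 eq of alkalinity.
(b) As CaCO₃: 60.19 eq × 50 g/eq = 3009 g.
(b) Rise: 3009 g / 47,500 L × 1000 = 63.36 mg/L.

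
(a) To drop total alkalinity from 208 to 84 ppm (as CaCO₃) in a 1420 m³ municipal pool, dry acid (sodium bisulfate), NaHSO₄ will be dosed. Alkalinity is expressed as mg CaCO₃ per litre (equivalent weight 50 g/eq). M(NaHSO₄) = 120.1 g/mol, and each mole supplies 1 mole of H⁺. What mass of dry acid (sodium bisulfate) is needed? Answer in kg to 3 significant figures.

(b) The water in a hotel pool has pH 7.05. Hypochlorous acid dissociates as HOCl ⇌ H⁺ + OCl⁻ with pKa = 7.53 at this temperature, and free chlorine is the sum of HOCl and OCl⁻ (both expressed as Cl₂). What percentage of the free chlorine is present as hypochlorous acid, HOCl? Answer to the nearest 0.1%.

(a) 423 kg; (b) 75.1%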